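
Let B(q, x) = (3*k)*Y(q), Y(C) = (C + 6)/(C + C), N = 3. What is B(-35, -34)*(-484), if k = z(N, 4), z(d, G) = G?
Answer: -84216/35 ≈ -2406.2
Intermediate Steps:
Y(C) = (6 + C)/(2*C) (Y(C) = (6 + C)/((2*C)) = (6 + C)*(1/(2*C)) = (6 + C)/(2*C))
k = 4
B(q, x) = 6*(6 + q)/q (B(q, x) = (3*4)*((6 + q)/(2*q)) = 12*((6 + q)/(2*q)) = 6*(6 + q)/q)
B(-35, -34)*(-484) = (6 + 36/(-35))*(-484) = (6 + 36*(-1/35))*(-484) = (6 - 36/35)*(-484) = (174/35)*(-484) = -84216/35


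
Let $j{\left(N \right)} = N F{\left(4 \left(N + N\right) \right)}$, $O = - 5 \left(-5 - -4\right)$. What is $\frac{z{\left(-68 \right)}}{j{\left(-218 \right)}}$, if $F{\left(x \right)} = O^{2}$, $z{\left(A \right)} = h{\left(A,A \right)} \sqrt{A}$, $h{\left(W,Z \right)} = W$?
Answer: $\frac{68 i \sqrt{17}}{2725} \approx 0.10289 i$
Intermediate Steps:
$O = 5$ ($O = - 5 \left(-5 + 4\right) = \left(-5\right) \left(-1\right) = 5$)
$z{\left(A \right)} = A^{\frac{3}{2}}$ ($z{\left(A \right)} = A \sqrt{A} = A^{\frac{3}{2}}$)
$F{\left(x \right)} = 25$ ($F{\left(x \right)} = 5^{2} = 25$)
$j{\left(N \right)} = 25 N$ ($j{\left(N \right)} = N 25 = 25 N$)
$\frac{z{\left(-68 \right)}}{j{\left(-218 \right)}} = \frac{\left(-68\right)^{\frac{3}{2}}}{25 \left(-218\right)} = \frac{\left(-136\right) i \sqrt{17}}{-5450} = - 136 i \sqrt{17} \left(- \frac{1}{5450}\right) = \frac{68 i \sqrt{17}}{2725}$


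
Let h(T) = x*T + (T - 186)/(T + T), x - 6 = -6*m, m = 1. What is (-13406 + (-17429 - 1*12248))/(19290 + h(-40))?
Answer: -1723320/771713 ≈ -2.2331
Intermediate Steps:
x = 0 (x = 6 - 6*1 = 6 - 6 = 0)
h(T) = (-186 + T)/(2*T) (h(T) = 0*T + (T - 186)/(T + T) = 0 + (-186 + T)/((2*T)) = 0 + (-186 + T)*(1/(2*T)) = 0 + (-186 + T)/(2*T) = (-186 + T)/(2*T))
(-13406 + (-17429 - 1*12248))/(19290 + h(-40)) = (-13406 + (-17429 - 1*12248))/(19290 + (½)*(-186 - 40)/(-40)) = (-13406 + (-17429 - 12248))/(19290 + (½)*(-1/40)*(-226)) = (-13406 - 29677)/(19290 + 113/40) = -43083/771713/40 = -43083*40/771713 = -1723320/771713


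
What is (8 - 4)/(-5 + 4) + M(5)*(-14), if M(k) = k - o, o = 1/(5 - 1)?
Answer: -141/2 ≈ -70.500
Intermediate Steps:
o = ¼ (o = 1/4 = ¼ ≈ 0.25000)
M(k) = -¼ + k (M(k) = k - 1*¼ = k - ¼ = -¼ + k)
(8 - 4)/(-5 + 4) + M(5)*(-14) = (8 - 4)/(-5 + 4) + (-¼ + 5)*(-14) = 4/(-1) + (19/4)*(-14) = 4*(-1) - 133/2 = -4 - 133/2 = -141/2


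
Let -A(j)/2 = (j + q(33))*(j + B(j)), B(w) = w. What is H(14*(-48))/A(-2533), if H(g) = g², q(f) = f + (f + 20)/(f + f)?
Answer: -7451136/417810751 ≈ -0.017834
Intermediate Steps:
q(f) = f + (20 + f)/(2*f) (q(f) = f + (20 + f)/((2*f)) = f + (20 + f)*(1/(2*f)) = f + (20 + f)/(2*f))
A(j) = -4*j*(2231/66 + j) (A(j) = -2*(j + (½ + 33 + 10/33))*(j + j) = -2*(j + (½ + 33 + 10*(1/33)))*2*j = -2*(j + (½ + 33 + 10/33))*2*j = -2*(j + 2231/66)*2*j = -2*(2231/66 + j)*2*j = -4*j*(2231/66 + j))
H(14*(-48))/A(-2533) = (14*(-48))²/(((2/33)*(-2533)*(-2231 - 66*(-2533)))) = (-672)²/(((2/33)*(-2533)*(-2231 + 167178))) = 451584/(((2/33)*(-2533)*164947)) = 451584/(-835621502/33) = 451584*(-33/835621502) = -7451136/417810751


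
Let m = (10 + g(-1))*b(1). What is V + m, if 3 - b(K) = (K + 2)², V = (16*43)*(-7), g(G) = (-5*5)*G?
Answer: -5026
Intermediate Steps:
g(G) = -25*G
V = -4816 (V = 688*(-7) = -4816)
b(K) = 3 - (2 + K)² (b(K) = 3 - (K + 2)² = 3 - (2 + K)²)
m = -210 (m = (10 - 25*(-1))*(3 - (2 + 1)²) = (10 + 25)*(3 - 1*3²) = 35*(3 - 1*9) = 35*(3 - 9) = 35*(-6) = -210)
V + m = -4816 - 210 = -5026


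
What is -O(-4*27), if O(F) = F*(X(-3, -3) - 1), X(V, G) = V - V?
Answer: -108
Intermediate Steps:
X(V, G) = 0
O(F) = -F (O(F) = F*(0 - 1) = F*(-1) = -F)
-O(-4*27) = -(-1)*(-4*27) = -(-1)*(-108) = -1*108 = -108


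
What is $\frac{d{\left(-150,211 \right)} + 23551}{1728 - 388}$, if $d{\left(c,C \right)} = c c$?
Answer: $\frac{46051}{1340} \approx 34.366$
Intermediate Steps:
$d{\left(c,C \right)} = c^{2}$
$\frac{d{\left(-150,211 \right)} + 23551}{1728 - 388} = \frac{\left(-150\right)^{2} + 23551}{1728 - 388} = \frac{22500 + 23551}{1340} = 46051 \cdot \frac{1}{1340} = \frac{46051}{1340}$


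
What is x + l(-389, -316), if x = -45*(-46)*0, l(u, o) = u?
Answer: -389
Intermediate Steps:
x = 0 (x = 2070*0 = 0)
x + l(-389, -316) = 0 - 389 = -389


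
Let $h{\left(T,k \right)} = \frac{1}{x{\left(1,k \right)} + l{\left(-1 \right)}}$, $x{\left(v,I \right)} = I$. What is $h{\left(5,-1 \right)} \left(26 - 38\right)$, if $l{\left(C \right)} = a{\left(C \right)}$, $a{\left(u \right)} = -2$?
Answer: $4$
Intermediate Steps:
$l{\left(C \right)} = -2$
$h{\left(T,k \right)} = \frac{1}{-2 + k}$ ($h{\left(T,k \right)} = \frac{1}{k - 2} = \frac{1}{-2 + k}$)
$h{\left(5,-1 \right)} \left(26 - 38\right) = \frac{26 - 38}{-2 - 1} = \frac{1}{-3} \left(-12\right) = \left(- \frac{1}{3}\right) \left(-12\right) = 4$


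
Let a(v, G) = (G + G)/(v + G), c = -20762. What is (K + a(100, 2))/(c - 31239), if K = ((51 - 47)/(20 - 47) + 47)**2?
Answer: -27204311/644448393 ≈ -0.042213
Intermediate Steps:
a(v, G) = 2*G/(G + v) (a(v, G) = (2*G)/(G + v) = 2*G/(G + v))
K = 1600225/729 (K = (4/(-27) + 47)**2 = (4*(-1/27) + 47)**2 = (-4/27 + 47)**2 = (1265/27)**2 = 1600225/729 ≈ 2195.1)
(K + a(100, 2))/(c - 31239) = (1600225/729 + 2*2/(2 + 100))/(-20762 - 31239) = (1600225/729 + 2*2/102)/(-52001) = (1600225/729 + 2*2*(1/102))*(-1/52001) = (1600225/729 + 2/51)*(-1/52001) = (27204311/12393)*(-1/52001) = -27204311/644448393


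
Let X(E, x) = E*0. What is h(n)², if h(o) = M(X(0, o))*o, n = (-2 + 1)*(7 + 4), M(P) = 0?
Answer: 0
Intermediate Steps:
X(E, x) = 0
n = -11 (n = -1*11 = -11)
h(o) = 0 (h(o) = 0*o = 0)
h(n)² = 0² = 0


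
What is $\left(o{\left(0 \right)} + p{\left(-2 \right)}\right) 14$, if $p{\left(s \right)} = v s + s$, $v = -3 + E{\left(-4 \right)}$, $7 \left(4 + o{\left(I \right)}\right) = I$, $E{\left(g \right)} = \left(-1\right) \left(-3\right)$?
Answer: $-84$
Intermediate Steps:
$E{\left(g \right)} = 3$
$o{\left(I \right)} = -4 + \frac{I}{7}$
$v = 0$ ($v = -3 + 3 = 0$)
$p{\left(s \right)} = s$ ($p{\left(s \right)} = 0 s + s = 0 + s = s$)
$\left(o{\left(0 \right)} + p{\left(-2 \right)}\right) 14 = \left(\left(-4 + \frac{1}{7} \cdot 0\right) - 2\right) 14 = \left(\left(-4 + 0\right) - 2\right) 14 = \left(-4 - 2\right) 14 = \left(-6\right) 14 = -84$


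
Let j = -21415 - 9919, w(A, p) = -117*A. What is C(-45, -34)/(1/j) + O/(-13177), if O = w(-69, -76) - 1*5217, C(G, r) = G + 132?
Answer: -35921269122/13177 ≈ -2.7261e+6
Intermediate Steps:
C(G, r) = 132 + G
j = -31334
O = 2856 (O = -117*(-69) - 1*5217 = 8073 - 5217 = 2856)
C(-45, -34)/(1/j) + O/(-13177) = (132 - 45)/(1/(-31334)) + 2856/(-13177) = 87/(-1/31334) + 2856*(-1/13177) = 87*(-31334) - 2856/13177 = -2726058 - 2856/13177 = -35921269122/13177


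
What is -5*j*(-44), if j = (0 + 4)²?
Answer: 3520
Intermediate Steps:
j = 16 (j = 4² = 16)
-5*j*(-44) = -5*16*(-44) = -80*(-44) = 3520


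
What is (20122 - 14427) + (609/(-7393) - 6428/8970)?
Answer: 188806068008/33157605 ≈ 5694.2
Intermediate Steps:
(20122 - 14427) + (609/(-7393) - 6428/8970) = 5695 + (609*(-1/7393) - 6428*1/8970) = 5695 + (-609/7393 - 3214/4485) = 5695 - 26492467/33157605 = 188806068008/33157605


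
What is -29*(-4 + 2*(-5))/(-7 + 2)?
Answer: -406/5 ≈ -81.200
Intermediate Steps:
-29*(-4 + 2*(-5))/(-7 + 2) = -29*(-4 - 10)/(-5) = -(-406)*(-1)/5 = -29*14/5 = -406/5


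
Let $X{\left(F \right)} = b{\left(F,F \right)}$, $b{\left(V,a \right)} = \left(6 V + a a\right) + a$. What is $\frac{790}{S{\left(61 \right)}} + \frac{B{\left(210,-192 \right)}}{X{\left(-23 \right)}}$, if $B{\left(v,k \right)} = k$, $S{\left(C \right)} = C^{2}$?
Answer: $- \frac{26482}{85583} \approx -0.30943$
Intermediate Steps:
$b{\left(V,a \right)} = a + a^{2} + 6 V$ ($b{\left(V,a \right)} = \left(6 V + a^{2}\right) + a = \left(a^{2} + 6 V\right) + a = a + a^{2} + 6 V$)
$X{\left(F \right)} = F^{2} + 7 F$ ($X{\left(F \right)} = F + F^{2} + 6 F = F^{2} + 7 F$)
$\frac{790}{S{\left(61 \right)}} + \frac{B{\left(210,-192 \right)}}{X{\left(-23 \right)}} = \frac{790}{61^{2}} - \frac{192}{\left(-23\right) \left(7 - 23\right)} = \frac{790}{3721} - \frac{192}{\left(-23\right) \left(-16\right)} = 790 \cdot \frac{1}{3721} - \frac{192}{368} = \frac{790}{3721} - \frac{12}{23} = - \frac{26482}{85583}$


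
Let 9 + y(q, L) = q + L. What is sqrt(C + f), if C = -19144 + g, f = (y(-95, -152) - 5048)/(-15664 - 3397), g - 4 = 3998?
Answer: I*sqrt(112271763262)/2723 ≈ 123.05*I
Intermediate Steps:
g = 4002 (g = 4 + 3998 = 4002)
y(q, L) = -9 + L + q (y(q, L) = -9 + (q + L) = -9 + (L + q) = -9 + L + q)
f = 5304/19061 (f = ((-9 - 152 - 95) - 5048)/(-15664 - 3397) = (-256 - 5048)/(-19061) = -5304*(-1/19061) = 5304/19061 ≈ 0.27826)
C = -15142 (C = -19144 + 4002 = -15142)
sqrt(C + f) = sqrt(-15142 + 5304/19061) = sqrt(-288616358/19061) = I*sqrt(112271763262)/2723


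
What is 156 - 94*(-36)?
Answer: 3540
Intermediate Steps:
156 - 94*(-36) = 156 + 3384 = 3540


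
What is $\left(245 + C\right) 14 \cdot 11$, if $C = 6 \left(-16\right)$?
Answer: $22946$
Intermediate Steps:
$C = -96$
$\left(245 + C\right) 14 \cdot 11 = \left(245 - 96\right) 14 \cdot 11 = 149 \cdot 154 = 22946$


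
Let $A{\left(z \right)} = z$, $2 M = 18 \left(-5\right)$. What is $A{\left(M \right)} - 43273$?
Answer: $-43318$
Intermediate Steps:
$M = -45$ ($M = \frac{18 \left(-5\right)}{2} = \frac{1}{2} \left(-90\right) = -45$)
$A{\left(M \right)} - 43273 = -45 - 43273 = -43318$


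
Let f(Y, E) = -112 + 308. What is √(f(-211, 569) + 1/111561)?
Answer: √2439388028877/111561 ≈ 14.000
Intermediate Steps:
f(Y, E) = 196
√(f(-211, 569) + 1/111561) = √(196 + 1/111561) = √(21865957/111561) = √2439388028877/111561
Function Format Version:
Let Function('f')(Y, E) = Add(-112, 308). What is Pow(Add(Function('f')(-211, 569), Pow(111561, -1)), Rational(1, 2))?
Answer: Mul(Rational(1, 111561), Pow(2439388028877, Rational(1, 2))) ≈ 14.000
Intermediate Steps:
Function('f')(Y, E) = 196
Pow(Add(Function('f')(-211, 569), Pow(111561, -1)), Rational(1, 2)) = Pow(Add(196, Pow(111561, -1)), Rational(1, 2)) = Pow(Add(196, Rational(1, 111561)), Rational(1, 2)) = Pow(Rational(21865957, 111561), Rational(1, 2)) = Mul(Rational(1, 111561), Pow(2439388028877, Rational(1, 2)))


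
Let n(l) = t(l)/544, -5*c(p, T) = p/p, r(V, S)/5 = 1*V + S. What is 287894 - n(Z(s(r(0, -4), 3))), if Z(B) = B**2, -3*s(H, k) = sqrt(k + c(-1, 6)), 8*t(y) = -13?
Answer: 1252914701/4352 ≈ 2.8789e+5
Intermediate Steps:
r(V, S) = 5*S + 5*V (r(V, S) = 5*(1*V + S) = 5*(V + S) = 5*(S + V) = 5*S + 5*V)
t(y) = -13/8 (t(y) = (1/8)*(-13) = -13/8)
c(p, T) = -1/5 (c(p, T) = -p/(5*p) = -1/5*1 = -1/5)
s(H, k) = -sqrt(-1/5 + k)/3 (s(H, k) = -sqrt(k - 1/5)/3 = -sqrt(-1/5 + k)/3)
n(l) = -13/4352 (n(l) = -13/8/544 = -13/8*1/544 = -13/4352)
287894 - n(Z(s(r(0, -4), 3))) = 287894 - 1*(-13/4352) = 287894 + 13/4352 = 1252914701/4352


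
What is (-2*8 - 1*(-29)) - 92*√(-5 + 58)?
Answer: 13 - 92*√53 ≈ -656.77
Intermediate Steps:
(-2*8 - 1*(-29)) - 92*√(-5 + 58) = (-16 + 29) - 92*√53 = 13 - 92*√53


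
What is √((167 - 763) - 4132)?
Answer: 2*I*√1182 ≈ 68.76*I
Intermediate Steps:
√((167 - 763) - 4132) = √(-596 - 4132) = √(-4728) = 2*I*√1182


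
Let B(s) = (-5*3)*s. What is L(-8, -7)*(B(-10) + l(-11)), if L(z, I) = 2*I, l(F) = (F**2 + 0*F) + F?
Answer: -3640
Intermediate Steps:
l(F) = F + F**2 (l(F) = (F**2 + 0) + F = F**2 + F = F + F**2)
B(s) = -15*s
L(-8, -7)*(B(-10) + l(-11)) = (2*(-7))*(-15*(-10) - 11*(1 - 11)) = -14*(150 - 11*(-10)) = -14*(150 + 110) = -14*260 = -3640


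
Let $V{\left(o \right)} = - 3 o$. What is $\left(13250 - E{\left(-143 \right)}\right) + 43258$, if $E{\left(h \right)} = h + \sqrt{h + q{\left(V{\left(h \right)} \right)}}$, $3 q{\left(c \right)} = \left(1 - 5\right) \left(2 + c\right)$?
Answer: $56651 - \frac{i \sqrt{6459}}{3} \approx 56651.0 - 26.789 i$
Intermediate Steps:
$V{\left(o \right)} = - 3 o$
$q{\left(c \right)} = - \frac{8}{3} - \frac{4 c}{3}$ ($q{\left(c \right)} = \frac{\left(1 - 5\right) \left(2 + c\right)}{3} = \frac{\left(-4\right) \left(2 + c\right)}{3} = \frac{-8 - 4 c}{3} = - \frac{8}{3} - \frac{4 c}{3}$)
$E{\left(h \right)} = h + \sqrt{- \frac{8}{3} + 5 h}$ ($E{\left(h \right)} = h + \sqrt{h - \left(\frac{8}{3} + \frac{4 \left(- 3 h\right)}{3}\right)} = h + \sqrt{h + \left(- \frac{8}{3} + 4 h\right)} = h + \sqrt{- \frac{8}{3} + 5 h}$)
$\left(13250 - E{\left(-143 \right)}\right) + 43258 = \left(13250 - \left(-143 + \frac{\sqrt{-24 + 45 \left(-143\right)}}{3}\right)\right) + 43258 = \left(13250 - \left(-143 + \frac{\sqrt{-24 - 6435}}{3}\right)\right) + 43258 = \left(13250 - \left(-143 + \frac{\sqrt{-6459}}{3}\right)\right) + 43258 = \left(13250 - \left(-143 + \frac{i \sqrt{6459}}{3}\right)\right) + 43258 = \left(13250 + \left(143 - \frac{i \sqrt{6459}}{3}\right)\right) + 43258 = \left(13393 - \frac{i \sqrt{6459}}{3}\right) + 43258 = 56651 - \frac{i \sqrt{6459}}{3}$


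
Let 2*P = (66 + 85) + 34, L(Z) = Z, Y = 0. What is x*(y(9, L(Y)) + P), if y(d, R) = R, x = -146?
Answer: -13505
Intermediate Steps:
P = 185/2 (P = ((66 + 85) + 34)/2 = (151 + 34)/2 = (½)*185 = 185/2 ≈ 92.500)
x*(y(9, L(Y)) + P) = -146*(0 + 185/2) = -146*185/2 = -13505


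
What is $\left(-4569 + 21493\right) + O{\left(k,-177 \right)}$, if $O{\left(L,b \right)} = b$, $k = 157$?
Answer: $16747$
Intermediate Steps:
$\left(-4569 + 21493\right) + O{\left(k,-177 \right)} = \left(-4569 + 21493\right) - 177 = 16924 - 177 = 16747$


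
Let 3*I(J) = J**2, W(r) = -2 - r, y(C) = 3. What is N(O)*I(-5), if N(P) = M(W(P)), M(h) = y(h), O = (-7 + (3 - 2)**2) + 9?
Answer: 25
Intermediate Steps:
O = 3 (O = (-7 + 1**2) + 9 = (-7 + 1) + 9 = -6 + 9 = 3)
M(h) = 3
N(P) = 3
I(J) = J**2/3
N(O)*I(-5) = 3*((1/3)*(-5)**2) = 3*((1/3)*25) = 3*(25/3) = 25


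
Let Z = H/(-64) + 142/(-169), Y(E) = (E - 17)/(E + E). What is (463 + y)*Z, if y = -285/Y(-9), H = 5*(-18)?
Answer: 5286347/35152 ≈ 150.39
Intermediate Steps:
H = -90
Y(E) = (-17 + E)/(2*E) (Y(E) = (-17 + E)/((2*E)) = (-17 + E)*(1/(2*E)) = (-17 + E)/(2*E))
y = -2565/13 (y = -285*(-18/(-17 - 9)) = -285/((½)*(-⅑)*(-26)) = -285/13/9 = -285*9/13 = -2565/13 ≈ -197.31)
Z = 3061/5408 (Z = -90/(-64) + 142/(-169) = -90*(-1/64) + 142*(-1/169) = 45/32 - 142/169 = 3061/5408 ≈ 0.56601)
(463 + y)*Z = (463 - 2565/13)*(3061/5408) = (3454/13)*(3061/5408) = 5286347/35152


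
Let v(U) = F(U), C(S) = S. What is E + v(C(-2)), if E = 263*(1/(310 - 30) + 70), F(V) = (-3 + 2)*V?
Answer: 5155623/280 ≈ 18413.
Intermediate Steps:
F(V) = -V
v(U) = -U
E = 5155063/280 (E = 263*(1/280 + 70) = 263*(19601/280) = 5155063/280 ≈ 18411.)
E + v(C(-2)) = 5155063/280 - 1*(-2) = 5155063/280 + 2 = 5155623/280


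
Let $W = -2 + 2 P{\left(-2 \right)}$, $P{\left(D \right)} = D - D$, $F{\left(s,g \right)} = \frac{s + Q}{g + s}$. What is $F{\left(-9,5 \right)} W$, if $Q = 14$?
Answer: $\frac{5}{2} \approx 2.5$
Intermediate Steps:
$F{\left(s,g \right)} = \frac{14 + s}{g + s}$ ($F{\left(s,g \right)} = \frac{s + 14}{g + s} = \frac{14 + s}{g + s}$)
$P{\left(D \right)} = 0$
$W = -2$ ($W = -2 + 2 \cdot 0 = -2 + 0 = -2$)
$F{\left(-9,5 \right)} W = \frac{14 - 9}{5 - 9} \left(-2\right) = \frac{1}{-4} \cdot 5 \left(-2\right) = \left(- \frac{1}{4}\right) 5 \left(-2\right) = \left(- \frac{5}{4}\right) \left(-2\right) = \frac{5}{2}$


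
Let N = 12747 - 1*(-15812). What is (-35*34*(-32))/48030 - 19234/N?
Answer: 16371770/137168877 ≈ 0.11935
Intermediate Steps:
N = 28559 (N = 12747 + 15812 = 28559)
(-35*34*(-32))/48030 - 19234/N = (-35*34*(-32))/48030 - 19234/28559 = -1190*(-32)*(1/48030) - 19234*1/28559 = 38080*(1/48030) - 19234/28559 = 3808/4803 - 19234/28559 = 16371770/137168877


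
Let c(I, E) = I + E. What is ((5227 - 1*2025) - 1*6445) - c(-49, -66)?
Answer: -3128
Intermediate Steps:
c(I, E) = E + I
((5227 - 1*2025) - 1*6445) - c(-49, -66) = ((5227 - 1*2025) - 1*6445) - (-66 - 49) = ((5227 - 2025) - 6445) - 1*(-115) = (3202 - 6445) + 115 = -3243 + 115 = -3128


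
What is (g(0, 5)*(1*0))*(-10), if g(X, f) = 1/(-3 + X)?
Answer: 0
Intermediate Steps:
(g(0, 5)*(1*0))*(-10) = ((1*0)/(-3 + 0))*(-10) = (0/(-3))*(-10) = -1/3*0*(-10) = 0*(-10) = 0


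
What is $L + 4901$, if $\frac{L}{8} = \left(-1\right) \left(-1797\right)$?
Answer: $19277$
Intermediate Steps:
$L = 14376$ ($L = 8 \left(\left(-1\right) \left(-1797\right)\right) = 8 \cdot 1797 = 14376$)
$L + 4901 = 14376 + 4901 = 19277$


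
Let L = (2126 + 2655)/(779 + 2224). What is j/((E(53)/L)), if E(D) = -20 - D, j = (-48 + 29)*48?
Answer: 207632/10439 ≈ 19.890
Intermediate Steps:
j = -912 (j = -19*48 = -912)
L = 683/429 (L = 4781/3003 = 4781*(1/3003) = 683/429 ≈ 1.5921)
j/((E(53)/L)) = -912*683/(429*(-20 - 1*53)) = -912*683/(429*(-20 - 53)) = -912/((-73*429/683)) = -912/(-31317/683) = -912*(-683/31317) = 207632/10439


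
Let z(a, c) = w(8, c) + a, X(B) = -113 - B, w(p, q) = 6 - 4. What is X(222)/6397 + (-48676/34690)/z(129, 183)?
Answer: -916875511/14535231415 ≈ -0.063079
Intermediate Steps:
w(p, q) = 2
z(a, c) = 2 + a
X(222)/6397 + (-48676/34690)/z(129, 183) = (-113 - 1*222)/6397 + (-48676/34690)/(2 + 129) = (-113 - 222)*(1/6397) - 48676*1/34690/131 = -335*1/6397 - 24338/17345*1/131 = -335/6397 - 24338/2272195 = -916875511/14535231415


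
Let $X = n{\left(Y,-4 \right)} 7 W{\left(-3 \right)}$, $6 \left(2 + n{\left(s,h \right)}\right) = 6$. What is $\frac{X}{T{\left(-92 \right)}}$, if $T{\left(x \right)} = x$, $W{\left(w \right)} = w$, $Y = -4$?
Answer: $- \frac{21}{92} \approx -0.22826$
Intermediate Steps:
$n{\left(s,h \right)} = -1$ ($n{\left(s,h \right)} = -2 + \frac{1}{6} \cdot 6 = -2 + 1 = -1$)
$X = 21$ ($X = \left(-1\right) 7 \left(-3\right) = \left(-7\right) \left(-3\right) = 21$)
$\frac{X}{T{\left(-92 \right)}} = \frac{21}{-92} = 21 \left(- \frac{1}{92}\right) = - \frac{21}{92}$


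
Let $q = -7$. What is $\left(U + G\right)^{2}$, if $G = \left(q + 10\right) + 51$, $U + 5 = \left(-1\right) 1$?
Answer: $2304$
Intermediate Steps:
$U = -6$ ($U = -5 - 1 = -6$)
$G = 54$ ($G = \left(-7 + 10\right) + 51 = 3 + 51 = 54$)
$\left(U + G\right)^{2} = \left(-6 + 54\right)^{2} = 48^{2} = 2304$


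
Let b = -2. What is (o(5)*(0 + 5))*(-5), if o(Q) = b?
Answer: 50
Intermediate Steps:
o(Q) = -2
(o(5)*(0 + 5))*(-5) = -2*(0 + 5)*(-5) = -2*5*(-5) = -10*(-5) = 50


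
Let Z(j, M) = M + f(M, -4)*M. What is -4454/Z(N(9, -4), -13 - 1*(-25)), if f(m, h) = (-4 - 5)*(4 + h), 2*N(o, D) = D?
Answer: -2227/6 ≈ -371.17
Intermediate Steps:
N(o, D) = D/2
f(m, h) = -36 - 9*h (f(m, h) = -9*(4 + h) = -36 - 9*h)
Z(j, M) = M (Z(j, M) = M + (-36 - 9*(-4))*M = M + (-36 + 36)*M = M + 0*M = M + 0 = M)
-4454/Z(N(9, -4), -13 - 1*(-25)) = -4454/(-13 - 1*(-25)) = -4454/(-13 + 25) = -4454/12 = -4454*1/12 = -2227/6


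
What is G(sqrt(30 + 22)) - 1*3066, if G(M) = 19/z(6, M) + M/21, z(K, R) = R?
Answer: -3066 + 451*sqrt(13)/546 ≈ -3063.0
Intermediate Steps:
G(M) = 19/M + M/21
G(sqrt(30 + 22)) - 1*3066 = (19/(sqrt(30 + 22)) + sqrt(30 + 22)/21) - 1*3066 = (19/(sqrt(52)) + sqrt(52)/21) - 3066 = (19/((2*sqrt(13))) + (2*sqrt(13))/21) - 3066 = (19*(sqrt(13)/26) + 2*sqrt(13)/21) - 3066 = (19*sqrt(13)/26 + 2*sqrt(13)/21) - 3066 = 451*sqrt(13)/546 - 3066 = -3066 + 451*sqrt(13)/546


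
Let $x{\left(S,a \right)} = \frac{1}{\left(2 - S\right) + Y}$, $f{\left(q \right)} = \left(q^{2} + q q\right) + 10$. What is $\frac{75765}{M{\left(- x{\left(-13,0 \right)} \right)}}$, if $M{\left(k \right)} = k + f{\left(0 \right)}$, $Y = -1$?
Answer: $\frac{1060710}{139} \approx 7631.0$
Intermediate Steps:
$f{\left(q \right)} = 10 + 2 q^{2}$ ($f{\left(q \right)} = \left(q^{2} + q^{2}\right) + 10 = 2 q^{2} + 10 = 10 + 2 q^{2}$)
$x{\left(S,a \right)} = \frac{1}{1 - S}$ ($x{\left(S,a \right)} = \frac{1}{\left(2 - S\right) - 1} = \frac{1}{1 - S}$)
$M{\left(k \right)} = 10 + k$ ($M{\left(k \right)} = k + \left(10 + 2 \cdot 0^{2}\right) = k + \left(10 + 2 \cdot 0\right) = k + \left(10 + 0\right) = k + 10 = 10 + k$)
$\frac{75765}{M{\left(- x{\left(-13,0 \right)} \right)}} = \frac{75765}{10 - - \frac{1}{-1 - 13}} = \frac{75765}{10 - - \frac{1}{-14}} = \frac{75765}{10 - \left(-1\right) \left(- \frac{1}{14}\right)} = \frac{75765}{10 - \frac{1}{14}} = \frac{75765}{\frac{139}{14}} = 75765 \cdot \frac{14}{139} = \frac{1060710}{139}$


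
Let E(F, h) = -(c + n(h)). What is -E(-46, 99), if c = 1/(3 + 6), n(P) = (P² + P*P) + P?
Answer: 177310/9 ≈ 19701.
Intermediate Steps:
n(P) = P + 2*P² (n(P) = (P² + P²) + P = 2*P² + P = P + 2*P²)
c = ⅑ (c = 1/9 = ⅑ ≈ 0.11111)
E(F, h) = -⅑ - h*(1 + 2*h) (E(F, h) = -(⅑ + h*(1 + 2*h)) = -⅑ - h*(1 + 2*h))
-E(-46, 99) = -(-⅑ - 1*99 - 2*99²) = -(-⅑ - 99 - 2*9801) = -(-⅑ - 99 - 19602) = -1*(-177310/9) = 177310/9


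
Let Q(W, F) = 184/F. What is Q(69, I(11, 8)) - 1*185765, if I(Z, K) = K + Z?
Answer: -3529351/19 ≈ -1.8576e+5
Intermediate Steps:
Q(69, I(11, 8)) - 1*185765 = 184/(8 + 11) - 1*185765 = 184/19 - 185765 = -3529351/19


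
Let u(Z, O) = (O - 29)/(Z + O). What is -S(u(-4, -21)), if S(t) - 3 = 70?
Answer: -73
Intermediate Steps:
u(Z, O) = (-29 + O)/(O + Z)
S(t) = 73 (S(t) = 3 + 70 = 73)
-S(u(-4, -21)) = -1*73 = -73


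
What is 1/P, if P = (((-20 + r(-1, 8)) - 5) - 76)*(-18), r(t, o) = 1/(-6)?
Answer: 1/1821 ≈ 0.00054915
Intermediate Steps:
r(t, o) = -1/6
P = 1821 (P = (((-20 - 1/6) - 5) - 76)*(-18) = ((-121/6 - 5) - 76)*(-18) = (-151/6 - 76)*(-18) = -607/6*(-18) = 1821)
1/P = 1/1821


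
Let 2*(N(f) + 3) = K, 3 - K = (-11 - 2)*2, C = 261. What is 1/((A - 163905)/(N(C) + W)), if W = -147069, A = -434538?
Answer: 294115/1196886 ≈ 0.24573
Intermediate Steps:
K = 29 (K = 3 - (-11 - 2)*2 = 3 - (-13)*2 = 3 - 1*(-26) = 3 + 26 = 29)
N(f) = 23/2 (N(f) = -3 + (½)*29 = -3 + 29/2 = 23/2)
1/((A - 163905)/(N(C) + W)) = 1/((-434538 - 163905)/(23/2 - 147069)) = 1/(-598443/(-294115/2)) = 1/(-598443*(-2/294115)) = 1/(1196886/294115) = 294115/1196886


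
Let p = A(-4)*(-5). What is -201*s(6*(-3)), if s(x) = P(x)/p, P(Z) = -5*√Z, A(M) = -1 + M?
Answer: 603*I*√2/5 ≈ 170.55*I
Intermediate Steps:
p = 25 (p = (-1 - 4)*(-5) = -5*(-5) = 25)
s(x) = -√x/5 (s(x) = -5*√x/25 = -5*√x*(1/25) = -√x/5)
-201*s(6*(-3)) = -(-201)*√(6*(-3))/5 = -(-201)*√(-18)/5 = -(-201)*3*I*√2/5 = -(-603)*I*√2/5 = 603*I*√2/5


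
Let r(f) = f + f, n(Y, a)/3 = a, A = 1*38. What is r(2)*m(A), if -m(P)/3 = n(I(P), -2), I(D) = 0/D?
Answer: 72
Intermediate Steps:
I(D) = 0
A = 38
n(Y, a) = 3*a
m(P) = 18 (m(P) = -9*(-2) = -3*(-6) = 18)
r(f) = 2*f
r(2)*m(A) = (2*2)*18 = 4*18 = 72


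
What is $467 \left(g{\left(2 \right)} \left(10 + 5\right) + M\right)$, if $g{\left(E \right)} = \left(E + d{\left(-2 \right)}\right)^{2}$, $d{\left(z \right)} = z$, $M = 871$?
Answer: $406757$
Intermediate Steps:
$g{\left(E \right)} = \left(-2 + E\right)^{2}$ ($g{\left(E \right)} = \left(E - 2\right)^{2} = \left(-2 + E\right)^{2}$)
$467 \left(g{\left(2 \right)} \left(10 + 5\right) + M\right) = 467 \left(\left(-2 + 2\right)^{2} \left(10 + 5\right) + 871\right) = 467 \left(0^{2} \cdot 15 + 871\right) = 467 \left(0 \cdot 15 + 871\right) = 467 \left(0 + 871\right) = 467 \cdot 871 = 406757$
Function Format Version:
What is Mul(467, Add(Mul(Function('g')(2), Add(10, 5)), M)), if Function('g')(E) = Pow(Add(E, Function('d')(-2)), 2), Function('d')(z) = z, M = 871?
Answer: 406757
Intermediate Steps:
Function('g')(E) = Pow(Add(-2, E), 2) (Function('g')(E) = Pow(Add(E, -2), 2) = Pow(Add(-2, E), 2))
Mul(467, Add(Mul(Function('g')(2), Add(10, 5)), M)) = Mul(467, Add(Mul(Pow(Add(-2, 2), 2), Add(10, 5)), 871)) = Mul(467, Add(Mul(Pow(0, 2), 15), 871)) = Mul(467, Add(Mul(0, 15), 871)) = Mul(467, Add(0, 871)) = Mul(467, 871) = 406757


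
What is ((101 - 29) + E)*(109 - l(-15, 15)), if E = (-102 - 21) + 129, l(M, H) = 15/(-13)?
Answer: 8592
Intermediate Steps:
l(M, H) = -15/13 (l(M, H) = 15*(-1/13) = -15/13)
E = 6 (E = -123 + 129 = 6)
((101 - 29) + E)*(109 - l(-15, 15)) = ((101 - 29) + 6)*(109 - 1*(-15/13)) = (72 + 6)*(109 + 15/13) = 78*(1432/13) = 8592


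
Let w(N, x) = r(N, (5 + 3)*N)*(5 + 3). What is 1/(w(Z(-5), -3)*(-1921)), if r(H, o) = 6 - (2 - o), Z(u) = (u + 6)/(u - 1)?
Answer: -3/122944 ≈ -2.4401e-5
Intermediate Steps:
Z(u) = (6 + u)/(-1 + u)
r(H, o) = 4 + o (r(H, o) = 6 + (-2 + o) = 4 + o)
w(N, x) = 32 + 64*N (w(N, x) = (4 + (5 + 3)*N)*(5 + 3) = (4 + 8*N)*8 = 32 + 64*N)
1/(w(Z(-5), -3)*(-1921)) = 1/((32 + 64*((6 - 5)/(-1 - 5)))*(-1921)) = 1/((32 + 64*(1/(-6)))*(-1921)) = 1/((32 + 64*(-1/6*1))*(-1921)) = 1/((32 + 64*(-1/6))*(-1921)) = 1/((32 - 32/3)*(-1921)) = 1/((64/3)*(-1921)) = 1/(-122944/3) = -3/122944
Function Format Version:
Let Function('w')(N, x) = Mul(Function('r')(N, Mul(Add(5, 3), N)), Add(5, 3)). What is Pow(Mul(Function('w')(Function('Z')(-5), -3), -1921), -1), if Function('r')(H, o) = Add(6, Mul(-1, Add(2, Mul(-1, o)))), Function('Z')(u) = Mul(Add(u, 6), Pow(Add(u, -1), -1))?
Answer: Rational(-3, 122944) ≈ -2.4401e-5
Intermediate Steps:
Function('Z')(u) = Mul(Pow(Add(-1, u), -1), Add(6, u)) (Function('Z')(u) = Mul(Add(6, u), Pow(Add(-1, u), -1)) = Mul(Pow(Add(-1, u), -1), Add(6, u)))
Function('r')(H, o) = Add(4, o) (Function('r')(H, o) = Add(6, Add(-2, o)) = Add(4, o))
Function('w')(N, x) = Add(32, Mul(64, N)) (Function('w')(N, x) = Mul(Add(4, Mul(Add(5, 3), N)), Add(5, 3)) = Mul(Add(4, Mul(8, N)), 8) = Add(32, Mul(64, N)))
Pow(Mul(Function('w')(Function('Z')(-5), -3), -1921), -1) = Pow(Mul(Add(32, Mul(64, Mul(Pow(Add(-1, -5), -1), Add(6, -5)))), -1921), -1) = Pow(Mul(Add(32, Mul(64, Mul(Pow(-6, -1), 1))), -1921), -1) = Pow(Mul(Add(32, Mul(64, Mul(Rational(-1, 6), 1))), -1921), -1) = Pow(Mul(Add(32, Mul(64, Rational(-1, 6))), -1921), -1) = Pow(Mul(Add(32, Rational(-32, 3)), -1921), -1) = Pow(Mul(Rational(64, 3), -1921), -1) = Pow(Rational(-122944, 3), -1) = Rational(-3, 122944)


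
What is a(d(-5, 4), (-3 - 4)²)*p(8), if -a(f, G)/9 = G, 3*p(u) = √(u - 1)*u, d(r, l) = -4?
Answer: -1176*√7 ≈ -3111.4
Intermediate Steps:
p(u) = u*√(-1 + u)/3 (p(u) = (√(u - 1)*u)/3 = (√(-1 + u)*u)/3 = (u*√(-1 + u))/3 = u*√(-1 + u)/3)
a(f, G) = -9*G
a(d(-5, 4), (-3 - 4)²)*p(8) = (-9*(-3 - 4)²)*((⅓)*8*√(-1 + 8)) = (-9*(-7)²)*((⅓)*8*√7) = (-9*49)*(8*√7/3) = -1176*√7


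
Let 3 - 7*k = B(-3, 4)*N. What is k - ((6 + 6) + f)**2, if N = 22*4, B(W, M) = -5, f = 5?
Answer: -1580/7 ≈ -225.71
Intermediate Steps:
N = 88
k = 443/7 (k = 3/7 - (-5)*88/7 = 3/7 - 1/7*(-440) = 3/7 + 440/7 = 443/7 ≈ 63.286)
k - ((6 + 6) + f)**2 = 443/7 - ((6 + 6) + 5)**2 = 443/7 - (12 + 5)**2 = 443/7 - 1*17**2 = 443/7 - 1*289 = 443/7 - 289 = -1580/7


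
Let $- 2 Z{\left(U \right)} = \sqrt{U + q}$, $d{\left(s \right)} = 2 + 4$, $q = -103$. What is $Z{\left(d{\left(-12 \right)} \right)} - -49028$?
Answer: $49028 - \frac{i \sqrt{97}}{2} \approx 49028.0 - 4.9244 i$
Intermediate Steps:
$d{\left(s \right)} = 6$
$Z{\left(U \right)} = - \frac{\sqrt{-103 + U}}{2}$ ($Z{\left(U \right)} = - \frac{\sqrt{U - 103}}{2} = - \frac{\sqrt{-103 + U}}{2}$)
$Z{\left(d{\left(-12 \right)} \right)} - -49028 = - \frac{\sqrt{-103 + 6}}{2} - -49028 = - \frac{\sqrt{-97}}{2} + 49028 = - \frac{i \sqrt{97}}{2} + 49028 = 49028 - \frac{i \sqrt{97}}{2}$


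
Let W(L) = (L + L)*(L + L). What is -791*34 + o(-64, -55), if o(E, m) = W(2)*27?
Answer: -26462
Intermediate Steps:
W(L) = 4*L² (W(L) = (2*L)*(2*L) = 4*L²)
o(E, m) = 432 (o(E, m) = (4*2²)*27 = (4*4)*27 = 16*27 = 432)
-791*34 + o(-64, -55) = -791*34 + 432 = -26894 + 432 = -26462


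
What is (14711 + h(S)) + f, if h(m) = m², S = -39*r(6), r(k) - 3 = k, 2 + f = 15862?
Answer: 153772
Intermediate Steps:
f = 15860 (f = -2 + 15862 = 15860)
r(k) = 3 + k
S = -351 (S = -39*(3 + 6) = -39*9 = -351)
(14711 + h(S)) + f = (14711 + (-351)²) + 15860 = (14711 + 123201) + 15860 = 137912 + 15860 = 153772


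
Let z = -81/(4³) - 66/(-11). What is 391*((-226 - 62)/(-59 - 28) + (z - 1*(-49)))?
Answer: 41397125/1856 ≈ 22305.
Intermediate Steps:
z = 303/64 (z = -81/64 - 66*(-1/11) = -81*1/64 + 6 = -81/64 + 6 = 303/64 ≈ 4.7344)
391*((-226 - 62)/(-59 - 28) + (z - 1*(-49))) = 391*((-226 - 62)/(-59 - 28) + (303/64 - 1*(-49))) = 391*(-288/(-87) + (303/64 + 49)) = 391*(-288*(-1/87) + 3439/64) = 391*(96/29 + 3439/64) = 391*(105875/1856) = 41397125/1856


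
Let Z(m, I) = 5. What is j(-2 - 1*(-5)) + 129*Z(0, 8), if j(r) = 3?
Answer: 648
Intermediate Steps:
j(-2 - 1*(-5)) + 129*Z(0, 8) = 3 + 129*5 = 3 + 645 = 648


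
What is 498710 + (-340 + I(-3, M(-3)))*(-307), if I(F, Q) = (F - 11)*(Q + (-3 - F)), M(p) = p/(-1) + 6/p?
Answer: 607388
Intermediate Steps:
M(p) = -p + 6/p (M(p) = p*(-1) + 6/p = -p + 6/p)
I(F, Q) = (-11 + F)*(-3 + Q - F)
498710 + (-340 + I(-3, M(-3)))*(-307) = 498710 + (-340 + (33 - 1*(-3)**2 - 11*(-1*(-3) + 6/(-3)) + 8*(-3) - 3*(-1*(-3) + 6/(-3))))*(-307) = 498710 + (-340 + (33 - 1*9 - 11*(3 + 6*(-1/3)) - 24 - 3*(3 + 6*(-1/3))))*(-307) = 498710 + (-340 + (33 - 9 - 11*(3 - 2) - 24 - 3*(3 - 2)))*(-307) = 498710 + (-340 + (33 - 9 - 11*1 - 24 - 3*1))*(-307) = 498710 + (-340 + (33 - 9 - 11 - 24 - 3))*(-307) = 498710 + (-340 - 14)*(-307) = 498710 - 354*(-307) = 498710 + 108678 = 607388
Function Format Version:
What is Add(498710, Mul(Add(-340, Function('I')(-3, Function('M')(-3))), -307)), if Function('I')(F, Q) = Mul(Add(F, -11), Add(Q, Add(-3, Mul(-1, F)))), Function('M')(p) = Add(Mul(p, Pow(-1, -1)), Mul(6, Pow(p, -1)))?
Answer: 607388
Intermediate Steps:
Function('M')(p) = Add(Mul(-1, p), Mul(6, Pow(p, -1))) (Function('M')(p) = Add(Mul(p, -1), Mul(6, Pow(p, -1))) = Add(Mul(-1, p), Mul(6, Pow(p, -1))))
Function('I')(F, Q) = Mul(Add(-11, F), Add(-3, Q, Mul(-1, F)))
Add(498710, Mul(Add(-340, Function('I')(-3, Function('M')(-3))), -307)) = Add(498710, Mul(Add(-340, Add(33, Mul(-1, Pow(-3, 2)), Mul(-11, Add(Mul(-1, -3), Mul(6, Pow(-3, -1)))), Mul(8, -3), Mul(-3, Add(Mul(-1, -3), Mul(6, Pow(-3, -1)))))), -307)) = Add(498710, Mul(Add(-340, Add(33, Mul(-1, 9), Mul(-11, Add(3, Mul(6, Rational(-1, 3)))), -24, Mul(-3, Add(3, Mul(6, Rational(-1, 3)))))), -307)) = Add(498710, Mul(Add(-340, Add(33, -9, Mul(-11, Add(3, -2)), -24, Mul(-3, Add(3, -2)))), -307)) = Add(498710, Mul(Add(-340, Add(33, -9, Mul(-11, 1), -24, Mul(-3, 1))), -307)) = Add(498710, Mul(Add(-340, Add(33, -9, -11, -24, -3)), -307)) = Add(498710, Mul(Add(-340, -14), -307)) = Add(498710, Mul(-354, -307)) = Add(498710, 108678) = 607388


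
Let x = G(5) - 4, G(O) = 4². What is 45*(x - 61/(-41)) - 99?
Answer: 20826/41 ≈ 507.95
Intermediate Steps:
G(O) = 16
x = 12 (x = 16 - 4 = 12)
45*(x - 61/(-41)) - 99 = 45*(12 - 61/(-41)) - 99 = 45*(12 - 61*(-1/41)) - 99 = 45*(12 + 61/41) - 99 = 45*(553/41) - 99 = 24885/41 - 99 = 20826/41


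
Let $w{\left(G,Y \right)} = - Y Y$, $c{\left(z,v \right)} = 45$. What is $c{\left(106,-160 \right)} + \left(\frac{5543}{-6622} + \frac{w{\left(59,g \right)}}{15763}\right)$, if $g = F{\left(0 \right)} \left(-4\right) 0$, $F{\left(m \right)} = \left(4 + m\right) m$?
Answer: $\frac{292447}{6622} \approx 44.163$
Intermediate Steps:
$F{\left(m \right)} = m \left(4 + m\right)$
$g = 0$ ($g = 0 \left(4 + 0\right) \left(-4\right) 0 = 0 \cdot 4 \left(-4\right) 0 = 0 \left(-4\right) 0 = 0 \cdot 0 = 0$)
$w{\left(G,Y \right)} = - Y^{2}$
$c{\left(106,-160 \right)} + \left(\frac{5543}{-6622} + \frac{w{\left(59,g \right)}}{15763}\right) = 45 + \left(\frac{5543}{-6622} + \frac{\left(-1\right) 0^{2}}{15763}\right) = 45 + \left(5543 \left(- \frac{1}{6622}\right) + \left(-1\right) 0 \cdot \frac{1}{15763}\right) = 45 + \left(- \frac{5543}{6622} + 0 \cdot \frac{1}{15763}\right) = 45 + \left(- \frac{5543}{6622} + 0\right) = 45 - \frac{5543}{6622} = \frac{292447}{6622}$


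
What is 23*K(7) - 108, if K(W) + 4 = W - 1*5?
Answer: -154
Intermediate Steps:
K(W) = -9 + W (K(W) = -4 + (W - 1*5) = -4 + (W - 5) = -4 + (-5 + W) = -9 + W)
23*K(7) - 108 = 23*(-9 + 7) - 108 = 23*(-2) - 108 = -46 - 108 = -154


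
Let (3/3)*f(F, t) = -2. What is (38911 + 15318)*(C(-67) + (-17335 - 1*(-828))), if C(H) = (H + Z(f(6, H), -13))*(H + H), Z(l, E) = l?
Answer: -393756769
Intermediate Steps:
f(F, t) = -2
C(H) = 2*H*(-2 + H) (C(H) = (H - 2)*(H + H) = (-2 + H)*(2*H) = 2*H*(-2 + H))
(38911 + 15318)*(C(-67) + (-17335 - 1*(-828))) = (38911 + 15318)*(2*(-67)*(-2 - 67) + (-17335 - 1*(-828))) = 54229*(2*(-67)*(-69) + (-17335 + 828)) = 54229*(9246 - 16507) = 54229*(-7261) = -393756769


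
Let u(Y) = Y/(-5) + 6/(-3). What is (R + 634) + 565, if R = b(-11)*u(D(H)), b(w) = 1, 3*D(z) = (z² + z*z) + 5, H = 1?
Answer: 17948/15 ≈ 1196.5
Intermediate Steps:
D(z) = 5/3 + 2*z²/3 (D(z) = ((z² + z*z) + 5)/3 = ((z² + z²) + 5)/3 = (2*z² + 5)/3 = (5 + 2*z²)/3 = 5/3 + 2*z²/3)
u(Y) = -2 - Y/5 (u(Y) = Y*(-⅕) + 6*(-⅓) = -Y/5 - 2 = -2 - Y/5)
R = -37/15 (R = 1*(-2 - (5/3 + (⅔)*1²)/5) = 1*(-2 - (5/3 + (⅔)*1)/5) = 1*(-2 - (5/3 + ⅔)/5) = 1*(-2 - ⅕*7/3) = 1*(-2 - 7/15) = 1*(-37/15) = -37/15 ≈ -2.4667)
(R + 634) + 565 = (-37/15 + 634) + 565 = 9473/15 + 565 = 17948/15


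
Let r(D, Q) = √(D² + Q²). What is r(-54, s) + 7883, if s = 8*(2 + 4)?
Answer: 7883 + 6*√145 ≈ 7955.3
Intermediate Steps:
s = 48 (s = 8*6 = 48)
r(-54, s) + 7883 = √((-54)² + 48²) + 7883 = √(2916 + 2304) + 7883 = √5220 + 7883 = 6*√145 + 7883 = 7883 + 6*√145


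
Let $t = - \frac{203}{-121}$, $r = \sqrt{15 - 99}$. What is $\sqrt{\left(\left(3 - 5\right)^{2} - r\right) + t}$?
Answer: $\frac{\sqrt{687 - 242 i \sqrt{21}}}{11} \approx 2.8687 - 1.5974 i$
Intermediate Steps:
$r = 2 i \sqrt{21}$ ($r = \sqrt{15 - 99} = \sqrt{-84} = 2 i \sqrt{21} \approx 9.1651 i$)
$t = \frac{203}{121}$ ($t = \left(-203\right) \left(- \frac{1}{121}\right) = \frac{203}{121} \approx 1.6777$)
$\sqrt{\left(\left(3 - 5\right)^{2} - r\right) + t} = \sqrt{\left(\left(3 - 5\right)^{2} - 2 i \sqrt{21}\right) + \frac{203}{121}} = \sqrt{\left(\left(-2\right)^{2} - 2 i \sqrt{21}\right) + \frac{203}{121}} = \sqrt{\left(4 - 2 i \sqrt{21}\right) + \frac{203}{121}} = \sqrt{\frac{687}{121} - 2 i \sqrt{21}}$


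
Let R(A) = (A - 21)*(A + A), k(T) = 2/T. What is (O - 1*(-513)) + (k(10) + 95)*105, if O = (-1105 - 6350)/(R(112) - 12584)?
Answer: 5464183/520 ≈ 10508.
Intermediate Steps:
R(A) = 2*A*(-21 + A) (R(A) = (-21 + A)*(2*A) = 2*A*(-21 + A))
O = -497/520 (O = (-1105 - 6350)/(2*112*(-21 + 112) - 12584) = -7455/(2*112*91 - 12584) = -7455/(20384 - 12584) = -7455/7800 = -7455*1/7800 = -497/520 ≈ -0.95577)
(O - 1*(-513)) + (k(10) + 95)*105 = (-497/520 - 1*(-513)) + (2/10 + 95)*105 = (-497/520 + 513) + (2*(⅒) + 95)*105 = 266263/520 + (⅕ + 95)*105 = 266263/520 + (476/5)*105 = 266263/520 + 9996 = 5464183/520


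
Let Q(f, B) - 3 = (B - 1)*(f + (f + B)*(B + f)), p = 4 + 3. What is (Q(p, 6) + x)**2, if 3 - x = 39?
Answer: 717409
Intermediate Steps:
x = -36 (x = 3 - 1*39 = 3 - 39 = -36)
p = 7
Q(f, B) = 3 + (-1 + B)*(f + (B + f)**2) (Q(f, B) = 3 + (B - 1)*(f + (f + B)*(B + f)) = 3 + (-1 + B)*(f + (B + f)*(B + f)) = 3 + (-1 + B)*(f + (B + f)**2))
(Q(p, 6) + x)**2 = ((3 - 1*7 - (6 + 7)**2 + 6*7 + 6*(6 + 7)**2) - 36)**2 = ((3 - 7 - 1*13**2 + 42 + 6*13**2) - 36)**2 = ((3 - 7 - 1*169 + 42 + 6*169) - 36)**2 = ((3 - 7 - 169 + 42 + 1014) - 36)**2 = (883 - 36)**2 = 847**2 = 717409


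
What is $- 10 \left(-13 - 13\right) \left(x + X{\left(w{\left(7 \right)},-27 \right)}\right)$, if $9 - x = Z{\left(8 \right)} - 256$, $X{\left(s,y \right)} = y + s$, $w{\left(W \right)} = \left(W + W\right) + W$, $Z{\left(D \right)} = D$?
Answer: $65260$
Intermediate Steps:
$w{\left(W \right)} = 3 W$ ($w{\left(W \right)} = 2 W + W = 3 W$)
$X{\left(s,y \right)} = s + y$
$x = 257$ ($x = 9 - \left(8 - 256\right) = 9 - -248 = 9 + 248 = 257$)
$- 10 \left(-13 - 13\right) \left(x + X{\left(w{\left(7 \right)},-27 \right)}\right) = - 10 \left(-13 - 13\right) \left(257 + \left(3 \cdot 7 - 27\right)\right) = \left(-10\right) \left(-26\right) \left(257 + \left(21 - 27\right)\right) = 260 \left(257 - 6\right) = 260 \cdot 251 = 65260$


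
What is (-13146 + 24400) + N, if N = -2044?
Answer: 9210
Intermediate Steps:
(-13146 + 24400) + N = (-13146 + 24400) - 2044 = 11254 - 2044 = 9210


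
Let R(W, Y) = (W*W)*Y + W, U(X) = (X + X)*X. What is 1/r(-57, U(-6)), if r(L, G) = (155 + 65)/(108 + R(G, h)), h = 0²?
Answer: 9/11 ≈ 0.81818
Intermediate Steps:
U(X) = 2*X² (U(X) = (2*X)*X = 2*X²)
h = 0
R(W, Y) = W + Y*W² (R(W, Y) = W²*Y + W = Y*W² + W = W + Y*W²)
r(L, G) = 220/(108 + G) (r(L, G) = (155 + 65)/(108 + G*(1 + G*0)) = 220/(108 + G*(1 + 0)) = 220/(108 + G*1) = 220/(108 + G))
1/r(-57, U(-6)) = 1/(220/(108 + 2*(-6)²)) = 1/(220/(108 + 2*36)) = 1/(220/(108 + 72)) = 1/(220/180) = 1/(220*(1/180)) = 1/(11/9) = 9/11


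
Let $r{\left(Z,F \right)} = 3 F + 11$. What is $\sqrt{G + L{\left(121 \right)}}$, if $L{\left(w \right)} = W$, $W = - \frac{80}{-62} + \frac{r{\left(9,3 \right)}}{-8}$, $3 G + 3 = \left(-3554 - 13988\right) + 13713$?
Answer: $\frac{i \sqrt{44232474}}{186} \approx 35.757 i$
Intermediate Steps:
$r{\left(Z,F \right)} = 11 + 3 F$
$G = - \frac{3832}{3}$ ($G = -1 + \frac{\left(-3554 - 13988\right) + 13713}{3} = -1 + \frac{-17542 + 13713}{3} = -1 + \frac{1}{3} \left(-3829\right) = -1 - \frac{3829}{3} = - \frac{3832}{3} \approx -1277.3$)
$W = - \frac{75}{62}$ ($W = - \frac{80}{-62} + \frac{11 + 3 \cdot 3}{-8} = \left(-80\right) \left(- \frac{1}{62}\right) + \left(11 + 9\right) \left(- \frac{1}{8}\right) = \frac{40}{31} + 20 \left(- \frac{1}{8}\right) = \frac{40}{31} - \frac{5}{2} = - \frac{75}{62} \approx -1.2097$)
$L{\left(w \right)} = - \frac{75}{62}$
$\sqrt{G + L{\left(121 \right)}} = \sqrt{- \frac{3832}{3} - \frac{75}{62}} = \sqrt{- \frac{237809}{186}} = \frac{i \sqrt{44232474}}{186}$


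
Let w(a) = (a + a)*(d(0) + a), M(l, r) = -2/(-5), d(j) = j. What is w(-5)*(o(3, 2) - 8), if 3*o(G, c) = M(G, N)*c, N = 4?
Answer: -1160/3 ≈ -386.67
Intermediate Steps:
M(l, r) = ⅖ (M(l, r) = -2*(-⅕) = ⅖)
o(G, c) = 2*c/15 (o(G, c) = (2*c/5)/3 = 2*c/15)
w(a) = 2*a² (w(a) = (a + a)*(0 + a) = (2*a)*a = 2*a²)
w(-5)*(o(3, 2) - 8) = (2*(-5)²)*((2/15)*2 - 8) = (2*25)*(4/15 - 8) = 50*(-116/15) = -1160/3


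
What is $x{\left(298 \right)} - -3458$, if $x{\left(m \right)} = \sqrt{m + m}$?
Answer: $3458 + 2 \sqrt{149} \approx 3482.4$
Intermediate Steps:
$x{\left(m \right)} = \sqrt{2} \sqrt{m}$ ($x{\left(m \right)} = \sqrt{2 m} = \sqrt{2} \sqrt{m}$)
$x{\left(298 \right)} - -3458 = \sqrt{2} \sqrt{298} - -3458 = 2 \sqrt{149} + 3458 = 3458 + 2 \sqrt{149}$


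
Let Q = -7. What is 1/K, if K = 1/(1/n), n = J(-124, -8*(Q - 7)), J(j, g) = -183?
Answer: -1/183 ≈ -0.0054645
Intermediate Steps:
n = -183
K = -183 (K = 1/(1/(-183)) = 1/(-1/183) = -183)
1/K = 1/(-183) = -1/183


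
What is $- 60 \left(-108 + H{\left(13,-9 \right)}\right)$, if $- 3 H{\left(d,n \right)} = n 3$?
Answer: $5940$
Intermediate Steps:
$H{\left(d,n \right)} = - n$ ($H{\left(d,n \right)} = - \frac{n 3}{3} = - \frac{3 n}{3} = - n$)
$- 60 \left(-108 + H{\left(13,-9 \right)}\right) = - 60 \left(-108 - -9\right) = - 60 \left(-108 + 9\right) = \left(-60\right) \left(-99\right) = 5940$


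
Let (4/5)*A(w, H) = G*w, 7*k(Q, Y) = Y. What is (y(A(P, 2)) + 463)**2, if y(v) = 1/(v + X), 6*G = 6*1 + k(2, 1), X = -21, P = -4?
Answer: 257930921161/1203409 ≈ 2.1433e+5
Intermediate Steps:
k(Q, Y) = Y/7
G = 43/42 (G = (6*1 + (1/7)*1)/6 = (6 + 1/7)/6 = (1/6)*(43/7) = 43/42 ≈ 1.0238)
A(w, H) = 215*w/168 (A(w, H) = 5*(43*w/42)/4 = 215*w/168)
y(v) = 1/(-21 + v) (y(v) = 1/(v - 21) = 1/(-21 + v))
(y(A(P, 2)) + 463)**2 = (1/(-21 + (215/168)*(-4)) + 463)**2 = (1/(-21 - 215/42) + 463)**2 = (1/(-1097/42) + 463)**2 = (-42/1097 + 463)**2 = (507869/1097)**2 = 257930921161/1203409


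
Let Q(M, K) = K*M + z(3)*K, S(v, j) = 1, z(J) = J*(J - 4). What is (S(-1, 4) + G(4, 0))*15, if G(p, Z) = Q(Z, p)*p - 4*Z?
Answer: -705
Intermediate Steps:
z(J) = J*(-4 + J)
Q(M, K) = -3*K + K*M (Q(M, K) = K*M + (3*(-4 + 3))*K = K*M + (3*(-1))*K = K*M - 3*K = -3*K + K*M)
G(p, Z) = -4*Z + p²*(-3 + Z) (G(p, Z) = (p*(-3 + Z))*p - 4*Z = p²*(-3 + Z) - 4*Z = -4*Z + p²*(-3 + Z))
(S(-1, 4) + G(4, 0))*15 = (1 + (-4*0 + 4²*(-3 + 0)))*15 = (1 + (0 + 16*(-3)))*15 = (1 + (0 - 48))*15 = (1 - 48)*15 = -47*15 = -705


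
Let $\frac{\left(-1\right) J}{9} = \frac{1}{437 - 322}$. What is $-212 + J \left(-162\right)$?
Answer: $- \frac{22922}{115} \approx -199.32$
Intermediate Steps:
$J = - \frac{9}{115}$ ($J = - \frac{9}{437 - 322} = - \frac{9}{115} \approx -0.078261$)
$-212 + J \left(-162\right) = -212 - - \frac{1458}{115} = -212 + \frac{1458}{115} = - \frac{22922}{115}$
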